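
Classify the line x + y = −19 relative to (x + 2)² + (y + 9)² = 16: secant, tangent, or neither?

Centre (−2, −9), r² = 16. Distance² from centre to line = (8)²/2 = 32.
Since d² > r², the line lies outside the circle.

neither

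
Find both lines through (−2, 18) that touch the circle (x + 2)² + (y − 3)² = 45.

2x + y = 14 and 2x − y = −22

A line y − (18) = m(x − (−2)) is tangent when its distance from (−2, 3) is 3√5:
[m·(0) − (−15)]² = 45(m² + 1)
m² − 4 = 0, so m = −2 or m = 2.
Through (−2, 18) these give 2x + y = 14 and 2x − y = −22.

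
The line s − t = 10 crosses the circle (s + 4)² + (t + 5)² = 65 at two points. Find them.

Substitute t = s − 10:
2s² − 2s − 24 = 0  ⟹  s² − s − 12 = 0
s = 4 or s = −3, giving (4, −6) and (−3, −13).

(−3, −13) and (4, −6)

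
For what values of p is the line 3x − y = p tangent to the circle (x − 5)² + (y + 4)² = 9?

For a tangent, require d(centre, line) = r = 3.
|3·5 − 1·(−4) − p| / √10 = 3
|p − (19)| = 3√10.

p = 19 ± 3√10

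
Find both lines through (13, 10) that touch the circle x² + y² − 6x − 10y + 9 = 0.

4x − 3y = 22 and y = 10

Let a tangent through (13, 10) have slope m. Its distance from (3, 5) must equal 5:
(−10m − (−5))² = 25(m² + 1)
3m² − 4m = 0, so m = 4/3 or m = 0.
With m = 4/3: 4x − 3y = 22. With m = 0: y = 10.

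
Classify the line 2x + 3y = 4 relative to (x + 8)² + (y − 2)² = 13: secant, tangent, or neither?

neither

d² = (2·(−8) + 3·2 − (4))²/13 = 196/13; r² = 13.
Since d² > r², the line lies outside the circle.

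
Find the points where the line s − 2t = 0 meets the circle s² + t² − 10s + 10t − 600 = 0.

(−20, −10) and (24, 12)

Express t = (s)/2 and substitute into the circle:
5s² − 20s − 2400 = 0  ⟹  s² − 4s − 480 = 0
s = 24 or s = −20, giving (24, 12) and (−20, −10).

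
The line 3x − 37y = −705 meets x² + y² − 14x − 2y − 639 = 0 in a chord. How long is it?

Substitute y = (705 + 3x)/37:
1378x² − 15158x − 429936 = 0  ⟹  x² − 11x − 312 = 0
x = 24 or x = −13, giving (24, 21) and (−13, 18).
|(24, 21) − (−13, 18)| = √((37)² + (3)²) = √1378.

√1378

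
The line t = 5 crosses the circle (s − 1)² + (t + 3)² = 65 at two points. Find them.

From the line, t = 5. Substituting:
s² − 2s = 0
s = 2 or s = 0, giving (2, 5) and (0, 5).

(0, 5) and (2, 5)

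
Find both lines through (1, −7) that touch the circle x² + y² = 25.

4x − 3y = 25 and 3x + 4y = −25

Let a tangent through (1, −7) have slope m. Its distance from (0, 0) must equal 5:
(−1m − (7))² = 25(m² + 1)
12m² − 7m − 12 = 0, so m = 4/3 or m = −3/4.
Through (1, −7) these give 4x − 3y = 25 and 3x + 4y = −25.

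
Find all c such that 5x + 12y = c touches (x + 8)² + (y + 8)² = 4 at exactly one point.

c = −162 or c = −110

For a tangent, require d(centre, line) = r = 2.
|5·(−8) + 12·(−8) − c| / √169 = 2
|c − (−136)| = 2·13, so c = −110 or c = −162.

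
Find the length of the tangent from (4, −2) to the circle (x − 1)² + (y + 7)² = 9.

Centre (1, −7), r² = 9. |PO|² = (3)² + (5)² = 34.
Power of the point: PT² = |PO|² − r² = 25, so PT = 5.

5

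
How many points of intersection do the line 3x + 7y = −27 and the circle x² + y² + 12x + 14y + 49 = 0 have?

d² = (3·(−6) + 7·(−7) − (−27))²/58 = 800/29; r² = 36.
Since d² < r², the line cuts the circle twice.

2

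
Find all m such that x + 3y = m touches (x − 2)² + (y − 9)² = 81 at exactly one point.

m = 29 ± 9√10

For a tangent, require d(centre, line) = r = 9.
|1·2 + 3·9 − m| / √10 = 9
|m − (29)| = 9√10.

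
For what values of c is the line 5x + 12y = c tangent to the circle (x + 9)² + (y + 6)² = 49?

For a tangent, require d(centre, line) = r = 7.
|5·(−9) + 12·(−6) − c| / √169 = 7
|c − (−117)| = 7·13, so c = −26 or c = −208.

c = −208 or c = −26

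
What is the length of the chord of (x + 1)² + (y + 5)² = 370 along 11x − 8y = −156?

Centre (−1, −5), r² = 370. Perpendicular distance d from centre to line = |185| / √185 = 185/√185.
Half the chord is √(r² − d²) = √(185), so the full chord is 2√185.

2√185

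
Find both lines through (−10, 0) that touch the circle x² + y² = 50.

A line y − (0) = m(x − (−10)) is tangent when its distance from (0, 0) is 5√2:
(10m − (0))² = 50(m² + 1)
m² − 1 = 0, so m = 1 or m = −1.
Through (−10, 0) these give x − y = −10 and x + y = −10.

x − y = −10 and x + y = −10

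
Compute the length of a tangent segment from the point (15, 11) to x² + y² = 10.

With centre O = (0, 0), |OP|² = 346 and r² = 10.
Power of the point: PT² = |PO|² − r² = 336, so PT = 4√21.

4√21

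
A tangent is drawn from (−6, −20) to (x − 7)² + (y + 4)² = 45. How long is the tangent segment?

2√95

Centre (7, −4), r² = 45. |PO|² = (−13)² + (−16)² = 425.
Power of the point: PT² = |PO|² − r² = 380, so PT = 2√95.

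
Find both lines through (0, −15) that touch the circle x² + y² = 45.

2x − y = 15 and 2x + y = −15

Let a tangent through (0, −15) have slope m. Its distance from (0, 0) must equal 3√5:
[m·(0) − (15)]² = 45(m² + 1)
m² − 4 = 0, so m = 2 or m = −2.
With m = 2: 2x − y = 15. With m = −2: 2x + y = −15.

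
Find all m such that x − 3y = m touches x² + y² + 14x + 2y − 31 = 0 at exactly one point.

Tangency holds when the distance from the centre (−7, −1) to the line equals the radius 9:
|1·(−7) − 3·(−1) − m| / √10 = 9
|m − (−4)| = 9√10.

m = −4 ± 9√10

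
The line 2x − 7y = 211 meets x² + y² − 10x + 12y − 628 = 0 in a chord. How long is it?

Centre (5, −6), r² = 689. Perpendicular distance d from centre to line = |−159| / √53 = 159/√53.
Half the chord is √(r² − d²) = √(212), so the full chord is 4√53.

4√53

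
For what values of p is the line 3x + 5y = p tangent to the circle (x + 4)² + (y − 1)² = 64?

For a tangent, require d(centre, line) = r = 8.
|3·(−4) + 5·1 − p| / √34 = 8
|p − (−7)| = 8√34.

p = −7 ± 8√34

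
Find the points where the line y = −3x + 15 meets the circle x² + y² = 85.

(2, 9) and (7, −6)

Express y = −3x + 15 and substitute into the circle:
10x² − 90x + 140 = 0  ⟹  x² − 9x + 14 = 0
x = 7 or x = 2, giving (7, −6) and (2, 9).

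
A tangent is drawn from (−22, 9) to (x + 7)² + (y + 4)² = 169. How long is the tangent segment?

The centre is (−7, −4) and r = 13. The square of the distance from P to the centre is 225 + 169 = 394.
The tangent meets the radius at right angles, so tangent² = |PO|² − r² = 394 − 169 = 225.

15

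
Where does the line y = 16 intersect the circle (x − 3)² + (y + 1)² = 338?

Substitute y = 16:
x² − 6x − 40 = 0
x = 10 or x = −4, giving (10, 16) and (−4, 16).

(−4, 16) and (10, 16)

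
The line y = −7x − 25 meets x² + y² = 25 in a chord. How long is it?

5√2

The distance from (0, 0) to the line is 25/√50, and r² = 25.
Half the chord is √(r² − d²) = √(25/2), so the full chord is 5√2.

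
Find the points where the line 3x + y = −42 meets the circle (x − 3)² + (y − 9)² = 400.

From the line, y = −3x − 42. Substituting:
10x² + 300x + 2210 = 0  ⟹  x² + 30x + 221 = 0
x = −13 or x = −17, giving (−13, −3) and (−17, 9).

(−17, 9) and (−13, −3)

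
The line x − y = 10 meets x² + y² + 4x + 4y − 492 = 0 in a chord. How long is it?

30√2

Substitute y = x − 10:
2x² − 12x − 432 = 0  ⟹  x² − 6x − 216 = 0
x = 18 or x = −12, giving (18, 8) and (−12, −22).
|(18, 8) − (−12, −22)| = √((30)² + (30)²) = 30√2.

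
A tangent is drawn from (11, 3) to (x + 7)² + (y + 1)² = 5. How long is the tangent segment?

√335

Centre (−7, −1), r² = 5. |PO|² = (18)² + (4)² = 340.
Power of the point: PT² = |PO|² − r² = 335, so PT = √335.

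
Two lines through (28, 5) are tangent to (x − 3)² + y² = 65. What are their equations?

x + 8y = 68 and 4x − 7y = 77

Let a tangent through (28, 5) have slope m. Its distance from (3, 0) must equal √65:
[m·(−25) − (−5)]² = 65(m² + 1)
56m² − 25m − 4 = 0, so m = −1/8 or m = 4/7.
With m = −1/8: x + 8y = 68. With m = 4/7: 4x − 7y = 77.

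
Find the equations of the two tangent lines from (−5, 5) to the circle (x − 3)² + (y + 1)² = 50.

x − 7y = −40 and 7x + y = −30

Write the tangent as mx − y + (5 − m·(−5)) = 0 and set its distance from the centre to 5√2:
[m·(8) − (−6)]² = 50(m² + 1)
7m² + 48m − 7 = 0, so m = 1/7 or m = −7.
Through (−5, 5) these give x − 7y = −40 and 7x + y = −30.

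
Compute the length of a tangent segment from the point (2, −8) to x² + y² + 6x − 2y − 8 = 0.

2√22

With centre O = (−3, 1), |OP|² = 106 and r² = 18.
The tangent meets the radius at right angles, so tangent² = |PO|² − r² = 106 − 18 = 88.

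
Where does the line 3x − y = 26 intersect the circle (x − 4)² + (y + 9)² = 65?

Express y = 3x − 26 and substitute into the circle:
10x² − 110x + 240 = 0  ⟹  x² − 11x + 24 = 0
x = 8 or x = 3, giving (8, −2) and (3, −17).

(3, −17) and (8, −2)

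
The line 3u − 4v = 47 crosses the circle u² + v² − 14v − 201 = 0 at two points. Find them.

From the line, v = (−47 + 3u)/4. Substituting:
25u² − 450u + 1625 = 0  ⟹  u² − 18u + 65 = 0
u = 13 or u = 5, giving (13, −2) and (5, −8).

(5, −8) and (13, −2)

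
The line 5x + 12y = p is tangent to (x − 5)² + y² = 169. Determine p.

p = −144 or p = 194

The line touches the circle iff its distance from (5, 0) is 13:
|5·5 + 12·0 − p| / √169 = 13
|p − (25)| = 13·13, so p = 194 or p = −144.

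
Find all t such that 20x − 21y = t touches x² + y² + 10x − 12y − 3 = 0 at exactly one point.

The line touches the circle iff its distance from (−5, 6) is 8:
|20·(−5) − 21·6 − t| / √841 = 8
|t − (−226)| = 8·29, so t = 6 or t = −458.

t = −458 or t = 6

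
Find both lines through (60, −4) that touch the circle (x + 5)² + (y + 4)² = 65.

Write the tangent as mx − y + (−4 − m·(60)) = 0 and set its distance from the centre to √65:
(−65m − (0))² = 65(m² + 1)
64m² − 1 = 0, so m = −1/8 or m = 1/8.
With m = −1/8: x + 8y = 28. With m = 1/8: x − 8y = 92.

x + 8y = 28 and x − 8y = 92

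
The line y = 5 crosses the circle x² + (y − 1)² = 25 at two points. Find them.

(−3, 5) and (3, 5)

From the line, y = 5. Substituting:
x² − 9 = 0
x = 3 or x = −3, giving (3, 5) and (−3, 5).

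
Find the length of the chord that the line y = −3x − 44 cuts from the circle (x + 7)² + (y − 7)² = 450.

Centre (−7, 7), r² = 450. Perpendicular distance d from centre to line = |30| / √10 = 30/√10.
Chord = 2√(r² − d²) = 2·√(360) = 12√10.

12√10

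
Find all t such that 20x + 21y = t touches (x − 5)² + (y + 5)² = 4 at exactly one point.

For a tangent, require d(centre, line) = r = 2.
|20·5 + 21·(−5) − t| / √841 = 2
|t − (−5)| = 2·29, so t = 53 or t = −63.

t = −63 or t = 53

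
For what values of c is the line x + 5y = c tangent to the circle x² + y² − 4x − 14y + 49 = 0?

c = 37 ± 2√26

The line touches the circle iff its distance from (2, 7) is 2:
|1·2 + 5·7 − c| / √26 = 2
|c − (37)| = 2√26.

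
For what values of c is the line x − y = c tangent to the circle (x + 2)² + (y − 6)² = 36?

For a tangent, require d(centre, line) = r = 6.
|1·(−2) − 1·6 − c| / √2 = 6
|c − (−8)| = 6√2.

c = −8 ± 6√2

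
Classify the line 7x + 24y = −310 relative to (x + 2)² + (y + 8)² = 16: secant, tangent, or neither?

Centre (−2, −8), r² = 16. Distance² from centre to line = (104)²/625 = 10816/625.
Since d² > r², the line lies outside the circle.

neither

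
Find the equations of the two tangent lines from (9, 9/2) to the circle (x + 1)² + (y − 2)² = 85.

9x − 2y = 72 and 7x + 6y = 90

Write the tangent as mx − y + (9/2 − m·(9)) = 0 and set its distance from the centre to √85:
(−10m − (−5/2))² = 85(m² + 1)
12m² − 40m − 63 = 0, so m = 9/2 or m = −7/6.
Through (9, 9/2) these give 9x − 2y = 72 and 7x + 6y = 90.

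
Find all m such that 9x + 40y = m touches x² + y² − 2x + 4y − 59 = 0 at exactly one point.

For a tangent, require d(centre, line) = r = 8.
|9·1 + 40·(−2) − m| / √1681 = 8
|m − (−71)| = 8·41, so m = 257 or m = −399.

m = −399 or m = 257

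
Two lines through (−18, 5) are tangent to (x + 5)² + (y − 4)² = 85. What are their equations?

6x − 7y = −143 and 7x + 6y = −96

A line y − (5) = m(x − (−18)) is tangent when its distance from (−5, 4) is √85:
(13m − (−1))² = 85(m² + 1)
42m² + 13m − 42 = 0, so m = 6/7 or m = −7/6.
With m = 6/7: 6x − 7y = −143. With m = −7/6: 7x + 6y = −96.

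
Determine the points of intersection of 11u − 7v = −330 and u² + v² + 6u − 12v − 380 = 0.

From the line, v = (330 + 11u)/7. Substituting:
170u² + 6630u + 62560 = 0  ⟹  u² + 39u + 368 = 0
u = −16 or u = −23, giving (−16, 22) and (−23, 11).

(−23, 11) and (−16, 22)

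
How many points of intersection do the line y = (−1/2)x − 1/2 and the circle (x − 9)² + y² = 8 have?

d² = (1·9 + 2·0 − (−1))²/5 = 20; r² = 8.
Since d² > r², the line lies outside the circle.

0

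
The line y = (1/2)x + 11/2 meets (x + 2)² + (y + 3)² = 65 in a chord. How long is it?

4√5

Express y = (11 + x)/2 and substitute into the circle:
5x² + 50x + 45 = 0  ⟹  x² + 10x + 9 = 0
x = −1 or x = −9, giving (−1, 5) and (−9, 1).
|(−1, 5) − (−9, 1)| = √((8)² + (4)²) = 4√5.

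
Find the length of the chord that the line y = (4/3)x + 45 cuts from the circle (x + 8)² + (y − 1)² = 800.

40

Express y = (135 + 4x)/3 and substitute into the circle:
25x² + 1200x + 10800 = 0  ⟹  x² + 48x + 432 = 0
x = −12 or x = −36, giving (−12, 29) and (−36, −3).
Chord length = distance between (−12, 29) and (−36, −3) = √1600 = 40.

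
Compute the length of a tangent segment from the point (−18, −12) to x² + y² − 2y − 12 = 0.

The centre is (0, 1) and r = √13. The square of the distance from P to the centre is 324 + 169 = 493.
By the tangent–radius right angle, tangent length = √(|PO|² − r²) = √480 = 4√30.

4√30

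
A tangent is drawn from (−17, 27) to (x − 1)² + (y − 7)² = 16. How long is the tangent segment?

Centre (1, 7), r² = 16. |PO|² = (−18)² + (20)² = 724.
By the tangent–radius right angle, tangent length = √(|PO|² − r²) = √708 = 2√177.

2√177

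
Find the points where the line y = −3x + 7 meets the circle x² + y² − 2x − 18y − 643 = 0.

Express y = −3x + 7 and substitute into the circle:
10x² + 10x − 720 = 0  ⟹  x² + x − 72 = 0
x = 8 or x = −9, giving (8, −17) and (−9, 34).

(−9, 34) and (8, −17)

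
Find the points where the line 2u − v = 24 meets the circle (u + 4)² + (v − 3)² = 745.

From the line, v = 2u − 24. Substituting:
5u² − 100u = 0  ⟹  u² − 20u = 0
u = 20 or u = 0, giving (20, 16) and (0, −24).

(0, −24) and (20, 16)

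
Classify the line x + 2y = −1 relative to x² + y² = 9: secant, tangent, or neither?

Centre (0, 0), r² = 9. Distance² from centre to line = (1)²/5 = 1/5.
Since d² < r², the line cuts the circle twice.

secant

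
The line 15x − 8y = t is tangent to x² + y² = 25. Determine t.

For a tangent, require d(centre, line) = r = 5.
|15·0 − 8·0 − t| / √289 = 5
|t| = 5·17, so t = 85 or t = −85.

t = −85 or t = 85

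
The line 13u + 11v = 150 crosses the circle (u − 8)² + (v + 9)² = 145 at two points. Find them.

Substitute v = (150 − 13u)/11:
290u² − 8410u + 52200 = 0  ⟹  u² − 29u + 180 = 0
u = 20 or u = 9, giving (20, −10) and (9, 3).

(9, 3) and (20, −10)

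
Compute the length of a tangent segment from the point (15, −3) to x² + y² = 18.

The centre is (0, 0) and r = 3√2. The square of the distance from P to the centre is 225 + 9 = 234.
The tangent meets the radius at right angles, so tangent² = |PO|² − r² = 234 − 18 = 216.

6√6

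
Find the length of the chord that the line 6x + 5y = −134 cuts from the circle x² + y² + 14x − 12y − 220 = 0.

2√61

Centre (−7, 6), r² = 305. Perpendicular distance d from centre to line = |122| / √61 = 122/√61.
Chord = 2√(r² − d²) = 2·√(61) = 2√61.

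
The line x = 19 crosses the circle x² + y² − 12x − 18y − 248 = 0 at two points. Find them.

(19, −5) and (19, 23)

The line gives x = 19. Substituting into the circle:
y² − 18y − 115 = 0
y = 23 or y = −5, giving (19, 23) and (19, −5).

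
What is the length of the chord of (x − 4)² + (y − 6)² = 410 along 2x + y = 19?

18√5

From the line, y = −2x + 19. Substituting:
5x² − 60x − 225 = 0  ⟹  x² − 12x − 45 = 0
x = 15 or x = −3, giving (15, −11) and (−3, 25).
Chord length = distance between (15, −11) and (−3, 25) = √1620 = 18√5.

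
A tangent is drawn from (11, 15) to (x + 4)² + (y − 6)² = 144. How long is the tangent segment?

With centre O = (−4, 6), |OP|² = 306 and r² = 144.
Power of the point: PT² = |PO|² − r² = 162, so PT = 9√2.

9√2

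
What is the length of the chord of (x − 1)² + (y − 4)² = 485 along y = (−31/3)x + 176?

√970

Express y = (528 − 31x)/3 and substitute into the circle:
970x² − 32010x + 261900 = 0  ⟹  x² − 33x + 270 = 0
x = 18 or x = 15, giving (18, −10) and (15, 21).
|(18, −10) − (15, 21)| = √((3)² + (−31)²) = √970.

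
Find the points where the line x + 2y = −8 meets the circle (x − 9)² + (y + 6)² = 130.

Substitute y = (−8 − x)/2:
5x² − 80x − 180 = 0  ⟹  x² − 16x − 36 = 0
x = 18 or x = −2, giving (18, −13) and (−2, −3).

(−2, −3) and (18, −13)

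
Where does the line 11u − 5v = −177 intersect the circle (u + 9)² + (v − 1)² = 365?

From the line, v = (177 + 11u)/5. Substituting:
146u² + 4234u + 22484 = 0  ⟹  u² + 29u + 154 = 0
u = −7 or u = −22, giving (−7, 20) and (−22, −13).

(−22, −13) and (−7, 20)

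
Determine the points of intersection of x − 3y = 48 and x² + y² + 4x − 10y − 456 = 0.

(−3, −17) and (12, −12)

From the line, y = (−48 + x)/3. Substituting:
10x² − 90x − 360 = 0  ⟹  x² − 9x − 36 = 0
x = 12 or x = −3, giving (12, −12) and (−3, −17).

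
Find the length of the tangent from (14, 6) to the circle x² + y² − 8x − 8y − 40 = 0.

4√2

With centre O = (4, 4), |OP|² = 104 and r² = 72.
By the tangent–radius right angle, tangent length = √(|PO|² − r²) = √32 = 4√2.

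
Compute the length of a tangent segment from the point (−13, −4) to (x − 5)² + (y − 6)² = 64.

6√10

The centre is (5, 6) and r = 8. The square of the distance from P to the centre is 324 + 100 = 424.
By the tangent–radius right angle, tangent length = √(|PO|² − r²) = √360 = 6√10.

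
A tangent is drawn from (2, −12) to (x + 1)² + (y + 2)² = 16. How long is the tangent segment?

√93

With centre O = (−1, −2), |OP|² = 109 and r² = 16.
The tangent meets the radius at right angles, so tangent² = |PO|² − r² = 109 − 16 = 93.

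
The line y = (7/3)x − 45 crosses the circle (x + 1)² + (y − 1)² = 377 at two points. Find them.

(15, −10) and (18, −3)

Express y = (−135 + 7x)/3 and substitute into the circle:
58x² − 1914x + 15660 = 0  ⟹  x² − 33x + 270 = 0
x = 18 or x = 15, giving (18, −3) and (15, −10).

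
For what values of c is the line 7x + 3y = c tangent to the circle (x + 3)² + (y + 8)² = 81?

The line touches the circle iff its distance from (−3, −8) is 9:
|7·(−3) + 3·(−8) − c| / √58 = 9
|c − (−45)| = 9√58.

c = −45 ± 9√58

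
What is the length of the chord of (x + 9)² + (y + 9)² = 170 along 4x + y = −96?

Substitute y = −4x − 96:
17x² + 714x + 7480 = 0  ⟹  x² + 42x + 440 = 0
x = −20 or x = −22, giving (−20, −16) and (−22, −8).
Chord length = distance between (−20, −16) and (−22, −8) = √68 = 2√17.

2√17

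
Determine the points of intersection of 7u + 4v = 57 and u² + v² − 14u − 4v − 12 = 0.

From the line, v = (57 − 7u)/4. Substituting:
65u² − 910u + 2145 = 0  ⟹  u² − 14u + 33 = 0
u = 11 or u = 3, giving (11, −5) and (3, 9).

(3, 9) and (11, −5)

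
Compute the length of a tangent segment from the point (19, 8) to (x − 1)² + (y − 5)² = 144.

3√21

The centre is (1, 5) and r = 12. The square of the distance from P to the centre is 324 + 9 = 333.
By the tangent–radius right angle, tangent length = √(|PO|² − r²) = √189 = 3√21.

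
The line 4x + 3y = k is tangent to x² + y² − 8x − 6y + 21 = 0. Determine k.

For a tangent, require d(centre, line) = r = 2.
|4·4 + 3·3 − k| / √25 = 2
|k − (25)| = 2·5, so k = 35 or k = 15.

k = 15 or k = 35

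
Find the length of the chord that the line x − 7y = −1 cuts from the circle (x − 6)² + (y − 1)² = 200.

20√2

From the line, y = (1 + x)/7. Substituting:
50x² − 600x − 8000 = 0  ⟹  x² − 12x − 160 = 0
x = 20 or x = −8, giving (20, 3) and (−8, −1).
|(20, 3) − (−8, −1)| = √((28)² + (4)²) = 20√2.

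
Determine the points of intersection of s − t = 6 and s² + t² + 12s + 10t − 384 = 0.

(−17, −23) and (12, 6)

Substitute t = s − 6:
2s² + 10s − 408 = 0  ⟹  s² + 5s − 204 = 0
s = 12 or s = −17, giving (12, 6) and (−17, −23).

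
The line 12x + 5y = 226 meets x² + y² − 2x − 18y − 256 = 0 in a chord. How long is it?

The distance from (1, 9) to the line is 169/√169, and r² = 338.
Half the chord is √(r² − d²) = √(169), so the full chord is 26.

26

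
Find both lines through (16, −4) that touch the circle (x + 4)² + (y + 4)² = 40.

x − 3y = 28 and x + 3y = 4

Write the tangent as mx − y + (−4 − m·(16)) = 0 and set its distance from the centre to 2√10:
(−20m − (0))² = 40(m² + 1)
9m² − 1 = 0, so m = 1/3 or m = −1/3.
Through (16, −4) these give x − 3y = 28 and x + 3y = 4.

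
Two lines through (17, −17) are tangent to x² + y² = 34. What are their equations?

Write the tangent as mx − y + (−17 − m·(17)) = 0 and set its distance from the centre to √34:
[m·(−17) − (17)]² = 34(m² + 1)
15m² + 34m + 15 = 0, so m = −5/3 or m = −3/5.
With m = −5/3: 5x + 3y = 34. With m = −3/5: 3x + 5y = −34.

5x + 3y = 34 and 3x + 5y = −34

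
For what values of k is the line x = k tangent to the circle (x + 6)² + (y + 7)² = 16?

k = −10 or k = −2

Tangency holds when the distance from the centre (−6, −7) to the line equals the radius 4:
|1·(−6) + 0·(−7) − k| / √1 = 4
|k − (−6)| = 4, so k = −2 or k = −10.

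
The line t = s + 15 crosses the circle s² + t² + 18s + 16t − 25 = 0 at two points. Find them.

(−22, −7) and (−10, 5)

From the line, t = s + 15. Substituting:
2s² + 64s + 440 = 0  ⟹  s² + 32s + 220 = 0
s = −10 or s = −22, giving (−10, 5) and (−22, −7).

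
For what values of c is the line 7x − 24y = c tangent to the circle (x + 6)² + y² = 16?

c = −142 or c = 58

For a tangent, require d(centre, line) = r = 4.
|7·(−6) − 24·0 − c| / √625 = 4
|c − (−42)| = 4·25, so c = 58 or c = −142.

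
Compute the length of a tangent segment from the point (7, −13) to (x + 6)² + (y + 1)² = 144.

13

Centre (−6, −1), r² = 144. |PO|² = (13)² + (−12)² = 313.
Power of the point: PT² = |PO|² − r² = 169, so PT = 13.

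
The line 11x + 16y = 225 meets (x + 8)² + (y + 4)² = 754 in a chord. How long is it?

2√377

The distance from (−8, −4) to the line is 377/√377, and r² = 754.
Half the chord is √(r² − d²) = √(377), so the full chord is 2√377.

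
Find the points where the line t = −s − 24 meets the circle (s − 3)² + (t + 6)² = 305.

From the line, t = −s − 24. Substituting:
2s² + 30s + 28 = 0  ⟹  s² + 15s + 14 = 0
s = −1 or s = −14, giving (−1, −23) and (−14, −10).

(−14, −10) and (−1, −23)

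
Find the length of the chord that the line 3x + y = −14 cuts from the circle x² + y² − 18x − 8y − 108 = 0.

√10

Substitute y = −3x − 14:
10x² + 90x + 200 = 0  ⟹  x² + 9x + 20 = 0
x = −4 or x = −5, giving (−4, −2) and (−5, 1).
|(−4, −2) − (−5, 1)| = √((1)² + (−3)²) = √10.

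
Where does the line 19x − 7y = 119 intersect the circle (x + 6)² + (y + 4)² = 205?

Substitute y = (−119 + 19x)/7:
410x² − 2870x = 0  ⟹  x² − 7x = 0
x = 7 or x = 0, giving (7, 2) and (0, −17).

(0, −17) and (7, 2)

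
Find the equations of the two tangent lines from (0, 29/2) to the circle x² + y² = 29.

Let a tangent through (0, 29/2) have slope m. Its distance from (0, 0) must equal √29:
[m·(0) − (−29/2)]² = 29(m² + 1)
4m² − 25 = 0, so m = 5/2 or m = −5/2.
With m = 5/2: 5x − 2y = −29. With m = −5/2: 5x + 2y = 29.

5x − 2y = −29 and 5x + 2y = 29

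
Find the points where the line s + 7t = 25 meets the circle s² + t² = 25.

Express t = (25 − s)/7 and substitute into the circle:
50s² − 50s − 600 = 0  ⟹  s² − s − 12 = 0
s = 4 or s = −3, giving (4, 3) and (−3, 4).

(−3, 4) and (4, 3)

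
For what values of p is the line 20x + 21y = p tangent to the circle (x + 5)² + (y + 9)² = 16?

p = −405 or p = −173

Tangency holds when the distance from the centre (−5, −9) to the line equals the radius 4:
|20·(−5) + 21·(−9) − p| / √841 = 4
|p − (−289)| = 4·29, so p = −173 or p = −405.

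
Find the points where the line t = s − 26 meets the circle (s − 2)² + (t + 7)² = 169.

(7, −19) and (14, −12)

From the line, t = s − 26. Substituting:
2s² − 42s + 196 = 0  ⟹  s² − 21s + 98 = 0
s = 14 or s = 7, giving (14, −12) and (7, −19).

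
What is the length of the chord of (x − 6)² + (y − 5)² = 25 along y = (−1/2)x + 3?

2√5

Centre (6, 5), r² = 25. Perpendicular distance d from centre to line = |10| / √5 = 10/√5.
Chord = 2√(r² − d²) = 2·√(5) = 2√5.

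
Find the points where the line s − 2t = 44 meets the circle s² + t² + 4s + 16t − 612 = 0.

From the line, t = (−44 + s)/2. Substituting:
5s² − 40s − 1920 = 0  ⟹  s² − 8s − 384 = 0
s = 24 or s = −16, giving (24, −10) and (−16, −30).

(−16, −30) and (24, −10)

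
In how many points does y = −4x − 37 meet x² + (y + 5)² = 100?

2

d² = (4·0 + 1·(−5) − (−37))²/17 = 1024/17; r² = 100.
Since d² < r², the line cuts the circle twice.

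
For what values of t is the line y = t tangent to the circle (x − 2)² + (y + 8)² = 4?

t = −10 or t = −6

The line touches the circle iff its distance from (2, −8) is 2:
|0·2 + 1·(−8) − t| / √1 = 2
|t − (−8)| = 2, so t = −6 or t = −10.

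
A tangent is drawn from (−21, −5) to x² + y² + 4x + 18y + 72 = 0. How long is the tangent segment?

The centre is (−2, −9) and r = √13. The square of the distance from P to the centre is 361 + 16 = 377.
Power of the point: PT² = |PO|² − r² = 364, so PT = 2√91.

2√91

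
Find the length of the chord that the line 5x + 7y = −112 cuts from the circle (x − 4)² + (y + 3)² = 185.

Express y = (−112 − 5x)/7 and substitute into the circle:
74x² + 518x = 0  ⟹  x² + 7x = 0
x = 0 or x = −7, giving (0, −16) and (−7, −11).
|(0, −16) − (−7, −11)| = √((7)² + (−5)²) = √74.

√74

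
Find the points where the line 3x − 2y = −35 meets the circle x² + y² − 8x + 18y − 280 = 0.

From the line, y = (35 + 3x)/2. Substituting:
13x² + 286x + 1365 = 0  ⟹  x² + 22x + 105 = 0
x = −7 or x = −15, giving (−7, 7) and (−15, −5).

(−15, −5) and (−7, 7)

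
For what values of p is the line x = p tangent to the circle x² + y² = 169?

Tangency holds when the distance from the centre (0, 0) to the line equals the radius 13:
|1·0 + 0·0 − p| / √1 = 13
|p| = 13, so p = 13 or p = −13.

p = −13 or p = 13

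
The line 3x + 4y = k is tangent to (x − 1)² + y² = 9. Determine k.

k = −12 or k = 18

Tangency holds when the distance from the centre (1, 0) to the line equals the radius 3:
|3·1 + 4·0 − k| / √25 = 3
|k − (3)| = 3·5, so k = 18 or k = −12.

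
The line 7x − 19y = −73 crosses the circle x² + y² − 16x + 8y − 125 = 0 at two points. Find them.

(−5, 2) and (14, 9)

Substitute y = (73 + 7x)/19:
410x² − 3690x − 28700 = 0  ⟹  x² − 9x − 70 = 0
x = 14 or x = −5, giving (14, 9) and (−5, 2).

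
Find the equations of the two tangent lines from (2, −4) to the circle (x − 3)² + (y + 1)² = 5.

Let a tangent through (2, −4) have slope m. Its distance from (3, −1) must equal √5:
(1m − (3))² = 5(m² + 1)
2m² + 3m − 2 = 0, so m = 1/2 or m = −2.
Through (2, −4) these give x − 2y = 10 and 2x + y = 0.

x − 2y = 10 and 2x + y = 0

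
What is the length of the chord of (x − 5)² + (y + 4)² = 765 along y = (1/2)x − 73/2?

6√5

From the line, y = (−73 + x)/2. Substituting:
5x² − 170x + 1265 = 0  ⟹  x² − 34x + 253 = 0
x = 23 or x = 11, giving (23, −25) and (11, −31).
|(23, −25) − (11, −31)| = √((12)² + (6)²) = 6√5.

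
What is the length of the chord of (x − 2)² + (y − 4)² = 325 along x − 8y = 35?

4√65

From the line, y = (−35 + x)/8. Substituting:
65x² − 390x − 16055 = 0  ⟹  x² − 6x − 247 = 0
x = 19 or x = −13, giving (19, −2) and (−13, −6).
Chord length = distance between (19, −2) and (−13, −6) = √1040 = 4√65.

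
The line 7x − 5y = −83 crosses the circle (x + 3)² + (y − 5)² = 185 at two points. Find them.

(−14, −3) and (1, 18)

Express y = (83 + 7x)/5 and substitute into the circle:
74x² + 962x − 1036 = 0  ⟹  x² + 13x − 14 = 0
x = 1 or x = −14, giving (1, 18) and (−14, −3).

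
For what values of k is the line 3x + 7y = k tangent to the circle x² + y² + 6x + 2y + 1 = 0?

The line touches the circle iff its distance from (−3, −1) is 3:
|3·(−3) + 7·(−1) − k| / √58 = 3
|k − (−16)| = 3√58.

k = −16 ± 3√58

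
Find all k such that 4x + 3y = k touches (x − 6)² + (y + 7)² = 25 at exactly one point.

k = −22 or k = 28

For a tangent, require d(centre, line) = r = 5.
|4·6 + 3·(−7) − k| / √25 = 5
|k − (3)| = 5·5, so k = 28 or k = −22.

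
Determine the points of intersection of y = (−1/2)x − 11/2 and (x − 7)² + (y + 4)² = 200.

(−7, −2) and (17, −14)

Substitute y = (−11 − x)/2:
5x² − 50x − 595 = 0  ⟹  x² − 10x − 119 = 0
x = 17 or x = −7, giving (17, −14) and (−7, −2).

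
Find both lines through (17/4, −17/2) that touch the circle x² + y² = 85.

A line y − (−17/2) = m(x − (17/4)) is tangent when its distance from (0, 0) is √85:
(−17/4m − (17/2))² = 85(m² + 1)
63m² − 68m + 12 = 0, so m = 6/7 or m = 2/9.
With m = 6/7: 6x − 7y = 85. With m = 2/9: 2x − 9y = 85.

6x − 7y = 85 and 2x − 9y = 85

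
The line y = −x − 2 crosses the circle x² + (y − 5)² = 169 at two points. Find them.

(−12, 10) and (5, −7)

From the line, y = −x − 2. Substituting:
2x² + 14x − 120 = 0  ⟹  x² + 7x − 60 = 0
x = 5 or x = −12, giving (5, −7) and (−12, 10).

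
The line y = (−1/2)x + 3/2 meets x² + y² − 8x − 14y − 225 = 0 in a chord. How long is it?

Centre (4, 7), r² = 290. Perpendicular distance d from centre to line = |15| / √5 = 15/√5.
Chord = 2√(r² − d²) = 2·√(245) = 14√5.

14√5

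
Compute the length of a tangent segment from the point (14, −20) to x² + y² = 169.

Centre (0, 0), r² = 169. |PO|² = (14)² + (−20)² = 596.
Power of the point: PT² = |PO|² − r² = 427, so PT = √427.

√427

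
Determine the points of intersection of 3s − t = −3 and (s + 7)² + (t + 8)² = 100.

From the line, t = 3s + 3. Substituting:
10s² + 80s + 70 = 0  ⟹  s² + 8s + 7 = 0
s = −1 or s = −7, giving (−1, 0) and (−7, −18).

(−7, −18) and (−1, 0)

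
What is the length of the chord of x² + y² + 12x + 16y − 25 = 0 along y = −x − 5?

13√2

The distance from (−6, −8) to the line is 9/√2, and r² = 125.
Chord = 2√(r² − d²) = 2·√(169/2) = 13√2.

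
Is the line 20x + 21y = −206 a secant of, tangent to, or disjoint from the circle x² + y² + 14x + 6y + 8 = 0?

secant

Substituting the line into the circle gives 841x² + 11894x + 20008 = 0.
Δ = 141467236 − 67306912 = 74160324.
Two real roots: the line is a secant.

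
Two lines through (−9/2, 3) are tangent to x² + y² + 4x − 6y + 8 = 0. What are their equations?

A line y − (3) = m(x − (−9/2)) is tangent when its distance from (−2, 3) is √5:
[m·(5/2) − (0)]² = 5(m² + 1)
m² − 4 = 0, so m = −2 or m = 2.
Through (−9/2, 3) these give 2x + y = −6 and 2x − y = −12.

2x + y = −6 and 2x − y = −12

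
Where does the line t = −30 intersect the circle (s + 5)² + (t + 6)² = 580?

From the line, t = −30. Substituting:
s² + 10s + 21 = 0
s = −3 or s = −7, giving (−3, −30) and (−7, −30).

(−7, −30) and (−3, −30)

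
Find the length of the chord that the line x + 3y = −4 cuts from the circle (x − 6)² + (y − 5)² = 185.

Substitute y = (−4 − x)/3:
10x² − 70x − 980 = 0  ⟹  x² − 7x − 98 = 0
x = 14 or x = −7, giving (14, −6) and (−7, 1).
|(14, −6) − (−7, 1)| = √((21)² + (−7)²) = 7√10.

7√10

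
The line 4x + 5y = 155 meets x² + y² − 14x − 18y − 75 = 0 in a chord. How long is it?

2√41

Centre (7, 9), r² = 205. Perpendicular distance d from centre to line = |−82| / √41 = 82/√41.
Half the chord is √(r² − d²) = √(41), so the full chord is 2√41.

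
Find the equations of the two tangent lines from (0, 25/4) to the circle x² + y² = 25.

3x + 4y = 25 and 3x − 4y = −25

Write the tangent as mx − y + (25/4 − m·(0)) = 0 and set its distance from the centre to 5:
(0m − (−25/4))² = 25(m² + 1)
16m² − 9 = 0, so m = −3/4 or m = 3/4.
Through (0, 25/4) these give 3x + 4y = 25 and 3x − 4y = −25.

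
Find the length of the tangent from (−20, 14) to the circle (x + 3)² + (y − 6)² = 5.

With centre O = (−3, 6), |OP|² = 353 and r² = 5.
The tangent meets the radius at right angles, so tangent² = |PO|² − r² = 353 − 5 = 348.

2√87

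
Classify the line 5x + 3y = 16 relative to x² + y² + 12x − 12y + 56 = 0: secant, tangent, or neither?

Substituting the line into the circle gives 34x² + 128x + 184 = 0.
Δ = 16384 − 25024 = −8640.
No real roots: the line does not meet the circle.

neither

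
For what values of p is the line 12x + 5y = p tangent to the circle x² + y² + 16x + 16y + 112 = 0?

p = −188 or p = −84

Tangency holds when the distance from the centre (−8, −8) to the line equals the radius 4:
|12·(−8) + 5·(−8) − p| / √169 = 4
|p − (−136)| = 4·13, so p = −84 or p = −188.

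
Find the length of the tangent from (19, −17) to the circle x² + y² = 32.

The centre is (0, 0) and r = 4√2. The square of the distance from P to the centre is 361 + 289 = 650.
By the tangent–radius right angle, tangent length = √(|PO|² − r²) = √618.

√618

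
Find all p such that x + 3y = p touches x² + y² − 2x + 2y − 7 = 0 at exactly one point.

p = −2 ± 3√10

For a tangent, require d(centre, line) = r = 3.
|1·1 + 3·(−1) − p| / √10 = 3
|p − (−2)| = 3√10.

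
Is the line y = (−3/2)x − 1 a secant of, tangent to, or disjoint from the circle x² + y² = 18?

secant

d² = (3·0 + 2·0 − (−2))²/13 = 4/13; r² = 18.
Since d² < r², the line cuts the circle twice.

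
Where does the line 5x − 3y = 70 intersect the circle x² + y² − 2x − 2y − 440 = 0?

From the line, y = (−70 + 5x)/3. Substituting:
34x² − 748x + 1360 = 0  ⟹  x² − 22x + 40 = 0
x = 20 or x = 2, giving (20, 10) and (2, −20).

(2, −20) and (20, 10)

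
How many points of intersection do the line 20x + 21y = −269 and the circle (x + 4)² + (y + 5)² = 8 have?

0

d² = (20·(−4) + 21·(−5) − (−269))²/841 = 7056/841; r² = 8.
Since d² > r², the line lies outside the circle.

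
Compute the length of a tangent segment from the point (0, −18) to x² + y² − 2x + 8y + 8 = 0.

2√47

With centre O = (1, −4), |OP|² = 197 and r² = 9.
Power of the point: PT² = |PO|² − r² = 188, so PT = 2√47.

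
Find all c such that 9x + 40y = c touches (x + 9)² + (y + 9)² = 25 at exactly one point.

c = −646 or c = −236

For a tangent, require d(centre, line) = r = 5.
|9·(−9) + 40·(−9) − c| / √1681 = 5
|c − (−441)| = 5·41, so c = −236 or c = −646.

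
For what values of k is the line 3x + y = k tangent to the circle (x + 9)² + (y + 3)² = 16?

For a tangent, require d(centre, line) = r = 4.
|3·(−9) + 1·(−3) − k| / √10 = 4
|k − (−30)| = 4√10.

k = −30 ± 4√10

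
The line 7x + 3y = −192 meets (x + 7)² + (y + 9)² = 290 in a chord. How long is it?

2√58

From the line, y = (−192 − 7x)/3. Substituting:
58x² + 2436x + 25056 = 0  ⟹  x² + 42x + 432 = 0
x = −18 or x = −24, giving (−18, −22) and (−24, −8).
|(−18, −22) − (−24, −8)| = √((6)² + (−14)²) = 2√58.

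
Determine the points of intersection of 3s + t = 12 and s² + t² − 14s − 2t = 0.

From the line, t = −3s + 12. Substituting:
10s² − 80s + 120 = 0  ⟹  s² − 8s + 12 = 0
s = 6 or s = 2, giving (6, −6) and (2, 6).

(2, 6) and (6, −6)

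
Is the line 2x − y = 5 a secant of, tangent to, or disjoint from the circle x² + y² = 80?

Centre (0, 0), r² = 80. Distance² from centre to line = (−5)²/5 = 5.
Since d² < r², the line cuts the circle twice.

secant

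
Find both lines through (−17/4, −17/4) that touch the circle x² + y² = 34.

A line y − (−17/4) = m(x − (−17/4)) is tangent when its distance from (0, 0) is √34:
(17/4m − (17/4))² = 34(m² + 1)
15m² + 34m + 15 = 0, so m = −5/3 or m = −3/5.
Through (−17/4, −17/4) these give 5x + 3y = −34 and 3x + 5y = −34.

5x + 3y = −34 and 3x + 5y = −34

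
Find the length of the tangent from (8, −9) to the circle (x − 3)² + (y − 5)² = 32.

3√21

With centre O = (3, 5), |OP|² = 221 and r² = 32.
Power of the point: PT² = |PO|² − r² = 189, so PT = 3√21.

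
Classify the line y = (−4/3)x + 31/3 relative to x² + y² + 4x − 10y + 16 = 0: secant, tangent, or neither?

neither

Centre (−2, 5), r² = 13. Distance² from centre to line = (−24)²/25 = 576/25.
Since d² > r², the line lies outside the circle.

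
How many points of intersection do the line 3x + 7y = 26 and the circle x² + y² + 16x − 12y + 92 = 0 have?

2

Centre (−8, 6), r² = 8. Distance² from centre to line = (−8)²/58 = 32/29.
Since d² < r², the line cuts the circle twice.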